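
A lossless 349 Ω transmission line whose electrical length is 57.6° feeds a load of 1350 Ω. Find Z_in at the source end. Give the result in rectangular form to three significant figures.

tan(βl) = tan(57.6°) = 1.58
Z_in = Z_0·(Z_L + jZ_0·tanβl)/(Z_0 + jZ_L·tanβl)
     = 349·(1350 + j550)/(349 + j2130)

Z_in ≈ 123 − j201 Ω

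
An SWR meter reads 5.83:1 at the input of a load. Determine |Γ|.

|Γ| ≈ 0.707

|Γ| = (S − 1)/(S + 1) = (5.83 − 1)/(5.83 + 1) = 4.83/6.83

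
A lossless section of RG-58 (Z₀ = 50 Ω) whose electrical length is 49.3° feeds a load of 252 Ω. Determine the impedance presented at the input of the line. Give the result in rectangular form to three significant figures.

tan(βl) = tan(49.3°) = 1.16
Z_in = Z_0·(Z_L + jZ_0·tanβl)/(Z_0 + jZ_L·tanβl)
     = 50·(252 + j58.1)/(50 + j293)

Z_in ≈ 16.8 − j40.1 Ω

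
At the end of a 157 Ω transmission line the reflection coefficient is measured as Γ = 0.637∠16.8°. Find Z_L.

Z_L ≈ 501 + j311 Ω

Z_L = Z_0·(1 + Γ)/(1 − Γ) = 157·(1.61 + j0.184)/(0.39 − j0.184)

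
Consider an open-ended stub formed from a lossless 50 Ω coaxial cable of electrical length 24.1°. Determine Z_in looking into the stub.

Z_in ≈ −j112 Ω

tan(βl) = 0.447
For an open-ended stub, Z_in = −jZ_0·cot(βl) = −jZ_0/tan(βl)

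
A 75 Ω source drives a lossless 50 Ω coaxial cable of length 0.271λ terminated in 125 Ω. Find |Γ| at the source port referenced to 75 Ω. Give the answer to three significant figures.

|Γ| ≈ 0.576

βl = 2π × 0.271 = 97.6°
tan(βl) = -7.53
Z_in = Z_0·(Z_L + jZ_0·tanβl)/(Z_0 + jZ_L·tanβl) = 20.3 + j5.56 Ω
Γ_s = (Z_in − Z_s)/(Z_in + Z_s) = (-54.7 + j5.56)/(95.3 + j5.56), |Γ_s| = 0.576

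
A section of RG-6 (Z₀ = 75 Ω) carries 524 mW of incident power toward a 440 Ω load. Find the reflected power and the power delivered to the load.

P_reflected ≈ 263 mW; P_delivered ≈ 261 mW

Γ = (440 − 75)/(440 + 75) = 0.709
|Γ|² = 0.502
P_refl = |Γ|²·P_inc = 263 mW, P_del = (1 − |Γ|²)·P_inc = 261 mW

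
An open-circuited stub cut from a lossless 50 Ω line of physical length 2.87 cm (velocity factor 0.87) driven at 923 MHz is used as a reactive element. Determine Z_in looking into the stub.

λ = v/f = 0.87·c / 923 MHz = 0.283 m
βl = 2π·l/λ = 2π × 0.101 = 36.5°
tan(βl) = 0.741
For an open-circuited stub, Z_in = −jZ_0·cot(βl) = −jZ_0/tan(βl)

Z_in ≈ −j67.5 Ω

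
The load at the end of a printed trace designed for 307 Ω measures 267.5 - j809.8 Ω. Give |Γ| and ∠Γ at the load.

Γ ≈ 0.817 ∠ -38.1°

Γ = (Z_L − Z_0)/(Z_L + Z_0) = (-39.5 − j809.8)/(574.5 − j809.8)
|Γ| = 811/993 = 0.817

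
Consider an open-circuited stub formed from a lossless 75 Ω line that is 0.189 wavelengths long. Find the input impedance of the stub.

Z_in ≈ −j30.2 Ω

βl = 2π × 0.189 = 68°
tan(βl) = 2.48
For an open-circuited stub, Z_in = −jZ_0·cot(βl) = −jZ_0/tan(βl)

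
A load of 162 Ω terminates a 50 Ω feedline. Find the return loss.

RL ≈ 5.54 dB

Γ = (162 − 50)/(162 + 50) = 0.528
RL = −20·log₁₀|Γ| = −20·log₁₀(0.528)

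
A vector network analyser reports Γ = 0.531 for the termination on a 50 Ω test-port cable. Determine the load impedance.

Z_L = Z_0·(1 + Γ)/(1 − Γ) = 50·(1.53)/(0.469)

Z_L ≈ 163 Ω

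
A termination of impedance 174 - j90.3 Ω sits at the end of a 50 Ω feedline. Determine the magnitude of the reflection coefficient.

Γ = (Z_L − Z_0)/(Z_L + Z_0) = (124 − j90.3)/(224 − j90.3)
|Γ| = 153/242

|Γ| ≈ 0.635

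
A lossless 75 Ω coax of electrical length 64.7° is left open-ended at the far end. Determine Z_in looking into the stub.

Z_in ≈ −j35.5 Ω

tan(βl) = 2.12
For an open-ended stub, Z_in = −jZ_0·cot(βl) = −jZ_0/tan(βl)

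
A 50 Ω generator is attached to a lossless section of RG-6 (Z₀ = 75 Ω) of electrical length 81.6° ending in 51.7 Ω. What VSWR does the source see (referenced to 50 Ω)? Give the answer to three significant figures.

tan(βl) = 6.77
Z_in = Z_0·(Z_L + jZ_0·tanβl)/(Z_0 + jZ_L·tanβl) = 106 + j11.7 Ω
Γ_s = (Z_in − Z_s)/(Z_in + Z_s) = (56.3 + j11.7)/(156 + j11.7), |Γ_s| = 0.367
VSWR = (1 + |Γ_s|)/(1 − |Γ_s|)

VSWR ≈ 2.16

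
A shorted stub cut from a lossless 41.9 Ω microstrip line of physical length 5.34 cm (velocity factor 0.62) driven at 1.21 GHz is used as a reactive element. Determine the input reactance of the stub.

X_in ≈ -59.7 Ω (capacitive)

λ = v/f = 0.62·c / 1.21 GHz = 0.154 m
βl = 2π·l/λ = 2π × 0.347 = 125°
tan(βl) = -1.43
For a shorted stub, Z_in = jZ_0·tan(βl)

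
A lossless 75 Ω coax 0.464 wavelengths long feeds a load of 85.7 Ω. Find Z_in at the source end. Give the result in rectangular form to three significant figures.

Z_in ≈ 84.4 + j4.93 Ω

βl = 2π × 0.464 = 167°
tan(βl) = tan(167°) = -0.23
Z_in = Z_0·(Z_L + jZ_0·tanβl)/(Z_0 + jZ_L·tanβl)
     = 75·(85.7 − j17.3)/(75 − j19.7)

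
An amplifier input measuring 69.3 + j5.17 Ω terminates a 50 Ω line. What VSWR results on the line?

Γ = (Z_L − Z_0)/(Z_L + Z_0) = (19.3 + j5.17)/(119.3 + j5.17)
|Γ| = 20/119 = 0.167
VSWR = (1 + |Γ|)/(1 − |Γ|) = 1.17/0.833

VSWR ≈ 1.4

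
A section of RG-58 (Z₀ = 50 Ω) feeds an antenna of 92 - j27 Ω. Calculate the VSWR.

Γ = (Z_L − Z_0)/(Z_L + Z_0) = (42 − j27)/(142 − j27)
|Γ| = 49.9/145 = 0.345
VSWR = (1 + |Γ|)/(1 − |Γ|) = 1.35/0.655

VSWR ≈ 2.06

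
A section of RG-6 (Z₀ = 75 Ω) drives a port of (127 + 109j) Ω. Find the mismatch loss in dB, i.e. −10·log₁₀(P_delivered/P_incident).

Γ = (52 + j109)/(202 + j109), |Γ| = 0.526
|Γ|² = 0.277, so P_del/P_inc = 1 − |Γ|² = 0.723
ML = −10·log₁₀(1 − |Γ|²)

mismatch loss ≈ 1.41 dB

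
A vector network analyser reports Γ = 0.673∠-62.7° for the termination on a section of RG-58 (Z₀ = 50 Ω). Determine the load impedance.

Z_L ≈ 32.7 − j71.6 Ω

Z_L = Z_0·(1 + Γ)/(1 − Γ) = 50·(1.31 − j0.598)/(0.691 + j0.598)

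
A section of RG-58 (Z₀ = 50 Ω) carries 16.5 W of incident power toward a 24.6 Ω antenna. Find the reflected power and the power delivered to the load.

Γ = (24.6 − 50)/(24.6 + 50) = -0.34
|Γ|² = 0.116
P_refl = |Γ|²·P_inc = 1.91 W, P_del = (1 − |Γ|²)·P_inc = 14.6 W

P_reflected ≈ 1.91 W; P_delivered ≈ 14.6 W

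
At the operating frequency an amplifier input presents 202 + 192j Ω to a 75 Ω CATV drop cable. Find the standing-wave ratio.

VSWR ≈ 5.31

Γ = (Z_L − Z_0)/(Z_L + Z_0) = (127 + j192)/(277 + j192)
|Γ| = 230/337 = 0.683
VSWR = (1 + |Γ|)/(1 − |Γ|) = 1.68/0.317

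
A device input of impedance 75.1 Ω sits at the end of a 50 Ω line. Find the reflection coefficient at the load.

Γ = (Z_L − Z_0)/(Z_L + Z_0) = (75.1 − 50)/(75.1 + 50) = 25.1/125.1

Γ = 0.201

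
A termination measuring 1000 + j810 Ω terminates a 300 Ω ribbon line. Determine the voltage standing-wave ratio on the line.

VSWR ≈ 5.64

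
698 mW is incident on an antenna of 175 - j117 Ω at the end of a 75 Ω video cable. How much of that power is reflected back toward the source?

|Γ| = |(100 − j117)/(250 − j117)| = 0.558
|Γ|² = 0.311
P_refl = |Γ|²·P_inc = 217 mW, P_del = (1 − |Γ|²)·P_inc = 481 mW

P_reflected ≈ 217 mW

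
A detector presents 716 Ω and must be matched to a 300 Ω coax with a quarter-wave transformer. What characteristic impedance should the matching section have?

Z_qwt ≈ 463 Ω

Z_qwt = √(Z_0·R_L) = √(300 × 716) = √214800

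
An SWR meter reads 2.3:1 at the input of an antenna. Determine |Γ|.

|Γ| = (S − 1)/(S + 1) = (2.3 − 1)/(2.3 + 1) = 1.3/3.3

|Γ| ≈ 0.394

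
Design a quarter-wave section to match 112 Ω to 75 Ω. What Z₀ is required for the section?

Z_qwt ≈ 91.7 Ω

Z_qwt = √(Z_0·R_L) = √(75 × 112) = √8400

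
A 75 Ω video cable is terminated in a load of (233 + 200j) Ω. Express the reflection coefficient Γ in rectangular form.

Γ = (Z_L − Z_0)/(Z_L + Z_0) = (158 + j200)/(308 + j200)

Γ ≈ 0.657 + j0.222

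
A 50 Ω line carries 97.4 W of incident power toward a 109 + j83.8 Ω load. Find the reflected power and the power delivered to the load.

P_reflected ≈ 31.7 W; P_delivered ≈ 65.7 W

|Γ| = |(59 + j83.8)/(159 + j83.8)| = 0.57
|Γ|² = 0.325
P_refl = |Γ|²·P_inc = 31.7 W, P_del = (1 − |Γ|²)·P_inc = 65.7 W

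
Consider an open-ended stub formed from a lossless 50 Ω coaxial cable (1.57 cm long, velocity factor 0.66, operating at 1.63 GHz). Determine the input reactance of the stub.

λ = v/f = 0.66·c / 1.63 GHz = 0.121 m
βl = 2π·l/λ = 2π × 0.129 = 46.5°
tan(βl) = 1.05
For an open-ended stub, Z_in = −jZ_0·cot(βl) = −jZ_0/tan(βl)

X_in ≈ -47.4 Ω (capacitive)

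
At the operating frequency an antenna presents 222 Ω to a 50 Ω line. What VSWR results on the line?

Γ = (222 − 50)/(222 + 50) = 0.632
VSWR = (1 + 0.632)/(1 − 0.632)

VSWR ≈ 4.44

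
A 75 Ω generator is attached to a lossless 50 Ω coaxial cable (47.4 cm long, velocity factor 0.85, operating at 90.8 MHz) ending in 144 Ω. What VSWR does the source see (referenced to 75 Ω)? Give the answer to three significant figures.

λ = v/f = 0.85·c / 90.8 MHz = 2.81 m
βl = 2π·l/λ = 2π × 0.169 = 60.8°
tan(βl) = 1.79
Z_in = Z_0·(Z_L + jZ_0·tanβl)/(Z_0 + jZ_L·tanβl) = 22 − j23.7 Ω
Γ_s = (Z_in − Z_s)/(Z_in + Z_s) = (-53 − j23.7)/(97 − j23.7), |Γ_s| = 0.582
VSWR = (1 + |Γ_s|)/(1 − |Γ_s|)

VSWR ≈ 3.78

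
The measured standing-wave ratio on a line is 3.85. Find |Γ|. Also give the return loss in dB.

|Γ| = (S − 1)/(S + 1) = (3.85 − 1)/(3.85 + 1) = 2.85/4.85
RL = −20·log₁₀|Γ| = −20·log₁₀(0.588)

|Γ| ≈ 0.588; return loss ≈ 4.62 dB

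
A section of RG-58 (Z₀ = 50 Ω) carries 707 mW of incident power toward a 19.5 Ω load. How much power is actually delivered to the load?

Γ = (19.5 − 50)/(19.5 + 50) = -0.439
|Γ|² = 0.193
P_refl = |Γ|²·P_inc = 136 mW, P_del = (1 − |Γ|²)·P_inc = 571 mW

P_delivered ≈ 571 mW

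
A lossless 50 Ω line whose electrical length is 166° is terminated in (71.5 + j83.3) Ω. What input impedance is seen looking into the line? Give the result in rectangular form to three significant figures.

tan(βl) = tan(166°) = -0.249
Z_in = Z_0·(Z_L + jZ_0·tanβl)/(Z_0 + jZ_L·tanβl)
     = 50·(71.5 + j70.8)/(70.8 − j17.8)

Z_in ≈ 35.6 + j59 Ω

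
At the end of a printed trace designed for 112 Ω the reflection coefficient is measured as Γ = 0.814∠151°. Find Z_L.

Z_L ≈ 12.2 + j28.6 Ω

Z_L = Z_0·(1 + Γ)/(1 − Γ) = 112·(0.288 + j0.395)/(1.71 − j0.395)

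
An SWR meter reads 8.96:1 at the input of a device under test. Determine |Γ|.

|Γ| ≈ 0.799

|Γ| = (S − 1)/(S + 1) = (8.96 − 1)/(8.96 + 1) = 7.96/9.96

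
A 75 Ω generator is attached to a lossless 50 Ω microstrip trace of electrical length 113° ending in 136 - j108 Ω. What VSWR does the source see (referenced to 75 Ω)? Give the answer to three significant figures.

tan(βl) = -2.36
Z_in = Z_0·(Z_L + jZ_0·tanβl)/(Z_0 + jZ_L·tanβl) = 15.4 + j31.1 Ω
Γ_s = (Z_in − Z_s)/(Z_in + Z_s) = (-59.6 + j31.1)/(90.4 + j31.1), |Γ_s| = 0.703
VSWR = (1 + |Γ_s|)/(1 − |Γ_s|)

VSWR ≈ 5.73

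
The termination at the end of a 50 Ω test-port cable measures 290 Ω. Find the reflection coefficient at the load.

Γ = 0.706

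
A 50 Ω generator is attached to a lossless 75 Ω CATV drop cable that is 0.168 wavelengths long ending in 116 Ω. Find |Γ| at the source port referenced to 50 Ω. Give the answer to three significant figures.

|Γ| ≈ 0.209

βl = 2π × 0.168 = 60.5°
tan(βl) = 1.77
Z_in = Z_0·(Z_L + jZ_0·tanβl)/(Z_0 + jZ_L·tanβl) = 56.5 − j21.8 Ω
Γ_s = (Z_in − Z_s)/(Z_in + Z_s) = (6.47 − j21.8)/(106 − j21.8), |Γ_s| = 0.209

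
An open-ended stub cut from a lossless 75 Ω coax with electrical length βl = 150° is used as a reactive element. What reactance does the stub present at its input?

tan(βl) = -0.577
For an open-ended stub, Z_in = −jZ_0·cot(βl) = −jZ_0/tan(βl)

X_in ≈ 130 Ω (inductive)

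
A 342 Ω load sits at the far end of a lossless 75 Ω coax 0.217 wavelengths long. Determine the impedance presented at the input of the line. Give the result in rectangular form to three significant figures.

βl = 2π × 0.217 = 78.1°
tan(βl) = tan(78.1°) = 4.75
Z_in = Z_0·(Z_L + jZ_0·tanβl)/(Z_0 + jZ_L·tanβl)
     = 75·(342 + j357)/(75 + j1630)

Z_in ≈ 17.1 − j15 Ω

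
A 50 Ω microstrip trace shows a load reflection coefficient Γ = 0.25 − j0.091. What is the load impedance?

Z_L = Z_0·(1 + Γ)/(1 − Γ) = 50·(1.25 − j0.091)/(0.75 + j0.091)

Z_L ≈ 81.4 − j15.9 Ω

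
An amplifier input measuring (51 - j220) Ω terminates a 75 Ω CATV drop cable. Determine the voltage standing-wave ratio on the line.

VSWR ≈ 14.7

Γ = (Z_L − Z_0)/(Z_L + Z_0) = (-24 − j220)/(126 − j220)
|Γ| = 221/254 = 0.873
VSWR = (1 + |Γ|)/(1 − |Γ|) = 1.87/0.127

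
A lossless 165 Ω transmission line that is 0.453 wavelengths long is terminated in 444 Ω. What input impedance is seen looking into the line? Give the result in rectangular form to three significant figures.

βl = 2π × 0.453 = 163°
tan(βl) = tan(163°) = -0.304
Z_in = Z_0·(Z_L + jZ_0·tanβl)/(Z_0 + jZ_L·tanβl)
     = 165·(444 − j50.2)/(165 − j135)

Z_in ≈ 290 + j188 Ω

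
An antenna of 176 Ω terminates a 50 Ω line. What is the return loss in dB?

RL ≈ 5.07 dB

Γ = (176 − 50)/(176 + 50) = 0.558
RL = −20·log₁₀|Γ| = −20·log₁₀(0.558)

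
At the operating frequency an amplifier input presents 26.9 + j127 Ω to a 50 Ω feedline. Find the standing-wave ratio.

Γ = (Z_L − Z_0)/(Z_L + Z_0) = (-23.1 + j127)/(76.9 + j127)
|Γ| = 129/148 = 0.869
VSWR = (1 + |Γ|)/(1 − |Γ|) = 1.87/0.131

VSWR ≈ 14.3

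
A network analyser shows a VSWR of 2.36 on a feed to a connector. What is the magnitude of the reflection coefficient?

|Γ| ≈ 0.405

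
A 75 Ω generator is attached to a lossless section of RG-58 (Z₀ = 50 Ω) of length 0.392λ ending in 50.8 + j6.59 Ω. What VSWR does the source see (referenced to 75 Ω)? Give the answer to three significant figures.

βl = 2π × 0.392 = 141°
tan(βl) = -0.806
Z_in = Z_0·(Z_L + jZ_0·tanβl)/(Z_0 + jZ_L·tanβl) = 44.2 + j2.27 Ω
Γ_s = (Z_in − Z_s)/(Z_in + Z_s) = (-30.8 + j2.27)/(119 + j2.27), |Γ_s| = 0.259
VSWR = (1 + |Γ_s|)/(1 − |Γ_s|)

VSWR ≈ 1.7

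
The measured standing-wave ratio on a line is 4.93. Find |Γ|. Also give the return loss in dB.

|Γ| ≈ 0.663; return loss ≈ 3.57 dB

|Γ| = (S − 1)/(S + 1) = (4.93 − 1)/(4.93 + 1) = 3.93/5.93
RL = −20·log₁₀|Γ| = −20·log₁₀(0.663)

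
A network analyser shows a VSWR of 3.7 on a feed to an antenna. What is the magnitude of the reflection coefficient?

|Γ| = (S − 1)/(S + 1) = (3.7 − 1)/(3.7 + 1) = 2.7/4.7

|Γ| ≈ 0.574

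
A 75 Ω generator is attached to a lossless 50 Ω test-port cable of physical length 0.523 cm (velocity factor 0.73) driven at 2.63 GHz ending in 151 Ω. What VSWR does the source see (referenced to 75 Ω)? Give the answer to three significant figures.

VSWR ≈ 2.43

λ = v/f = 0.73·c / 2.63 GHz = 0.0833 m
βl = 2π·l/λ = 2π × 0.0628 = 22.6°
tan(βl) = 0.416
Z_in = Z_0·(Z_L + jZ_0·tanβl)/(Z_0 + jZ_L·tanβl) = 68.6 − j65.5 Ω
Γ_s = (Z_in − Z_s)/(Z_in + Z_s) = (-6.37 − j65.5)/(144 − j65.5), |Γ_s| = 0.417
VSWR = (1 + |Γ_s|)/(1 − |Γ_s|)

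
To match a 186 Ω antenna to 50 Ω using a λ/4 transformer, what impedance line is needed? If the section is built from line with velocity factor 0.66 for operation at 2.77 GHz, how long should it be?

Z_qwt = √(Z_0·R_L) = √(50 × 186) = √9300
λ = 0.66·c/f = 0.0715 m, so l = λ/4 = 0.0179 m

Z_qwt ≈ 96.4 Ω; length ≈ 1.79 cm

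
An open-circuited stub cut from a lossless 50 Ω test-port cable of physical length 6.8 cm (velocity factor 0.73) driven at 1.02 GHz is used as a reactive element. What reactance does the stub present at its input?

X_in ≈ 22.3 Ω (inductive)

λ = v/f = 0.73·c / 1.02 GHz = 0.215 m
βl = 2π·l/λ = 2π × 0.317 = 114°
tan(βl) = -2.24
For an open-circuited stub, Z_in = −jZ_0·cot(βl) = −jZ_0/tan(βl)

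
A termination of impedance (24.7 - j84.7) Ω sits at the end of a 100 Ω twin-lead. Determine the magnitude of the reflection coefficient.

|Γ| ≈ 0.752

Γ = (Z_L − Z_0)/(Z_L + Z_0) = (-75.3 − j84.7)/(124.7 − j84.7)
|Γ| = 113/151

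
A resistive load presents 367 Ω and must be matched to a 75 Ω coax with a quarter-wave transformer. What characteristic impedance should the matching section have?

Z_qwt ≈ 166 Ω

Z_qwt = √(Z_0·R_L) = √(75 × 367) = √27520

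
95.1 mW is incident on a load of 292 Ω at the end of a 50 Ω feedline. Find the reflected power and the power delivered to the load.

P_reflected ≈ 47.6 mW; P_delivered ≈ 47.5 mW

Γ = (292 − 50)/(292 + 50) = 0.708
|Γ|² = 0.501
P_refl = |Γ|²·P_inc = 47.6 mW, P_del = (1 − |Γ|²)·P_inc = 47.5 mW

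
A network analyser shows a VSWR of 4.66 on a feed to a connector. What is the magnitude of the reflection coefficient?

|Γ| ≈ 0.647

|Γ| = (S − 1)/(S + 1) = (4.66 − 1)/(4.66 + 1) = 3.66/5.66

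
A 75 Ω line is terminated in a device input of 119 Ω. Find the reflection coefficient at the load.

Γ = (Z_L − Z_0)/(Z_L + Z_0) = (119 − 75)/(119 + 75) = 44/194

Γ = 0.227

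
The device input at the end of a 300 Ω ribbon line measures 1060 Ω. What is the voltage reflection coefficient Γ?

Γ = 0.559

Γ = (Z_L − Z_0)/(Z_L + Z_0) = (1060 − 300)/(1060 + 300) = 760/1360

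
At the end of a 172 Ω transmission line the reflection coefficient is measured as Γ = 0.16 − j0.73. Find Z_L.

Z_L = Z_0·(1 + Γ)/(1 − Γ) = 172·(1.16 − j0.73)/(0.84 + j0.73)

Z_L ≈ 61.3 − j203 Ω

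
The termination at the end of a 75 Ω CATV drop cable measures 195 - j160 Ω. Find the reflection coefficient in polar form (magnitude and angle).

Γ ≈ 0.637 ∠ -22.5°

Γ = (Z_L − Z_0)/(Z_L + Z_0) = (120 − j160)/(270 − j160)
|Γ| = 200/314 = 0.637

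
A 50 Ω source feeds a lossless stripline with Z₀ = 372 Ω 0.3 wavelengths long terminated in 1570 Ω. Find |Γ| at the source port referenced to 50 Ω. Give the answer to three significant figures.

βl = 2π × 0.3 = 108°
tan(βl) = -3.08
Z_in = Z_0·(Z_L + jZ_0·tanβl)/(Z_0 + jZ_L·tanβl) = 96.9 + j113 Ω
Γ_s = (Z_in − Z_s)/(Z_in + Z_s) = (46.9 + j113)/(147 + j113), |Γ_s| = 0.661

|Γ| ≈ 0.661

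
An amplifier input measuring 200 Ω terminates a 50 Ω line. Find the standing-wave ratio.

VSWR ≈ 4

Γ = (200 − 50)/(200 + 50) = 0.6
VSWR = (1 + 0.6)/(1 − 0.6)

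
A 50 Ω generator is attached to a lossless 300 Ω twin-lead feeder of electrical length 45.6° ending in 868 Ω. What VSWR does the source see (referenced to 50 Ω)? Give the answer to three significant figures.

VSWR ≈ 9.73

tan(βl) = 1.02
Z_in = Z_0·(Z_L + jZ_0·tanβl)/(Z_0 + jZ_L·tanβl) = 182 − j232 Ω
Γ_s = (Z_in − Z_s)/(Z_in + Z_s) = (132 − j232)/(232 − j232), |Γ_s| = 0.814
VSWR = (1 + |Γ_s|)/(1 − |Γ_s|)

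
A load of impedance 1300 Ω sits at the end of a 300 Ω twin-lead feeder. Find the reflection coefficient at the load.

Γ = 0.625

Γ = (Z_L − Z_0)/(Z_L + Z_0) = (1300 − 300)/(1300 + 300) = 1000/1600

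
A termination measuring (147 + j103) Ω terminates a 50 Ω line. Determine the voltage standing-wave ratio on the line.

VSWR ≈ 4.5

Γ = (Z_L − Z_0)/(Z_L + Z_0) = (97 + j103)/(197 + j103)
|Γ| = 141/222 = 0.636
VSWR = (1 + |Γ|)/(1 − |Γ|) = 1.64/0.364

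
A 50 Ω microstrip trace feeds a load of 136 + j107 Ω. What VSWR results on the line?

Γ = (Z_L − Z_0)/(Z_L + Z_0) = (86 + j107)/(186 + j107)
|Γ| = 137/215 = 0.64
VSWR = (1 + |Γ|)/(1 − |Γ|) = 1.64/0.36

VSWR ≈ 4.55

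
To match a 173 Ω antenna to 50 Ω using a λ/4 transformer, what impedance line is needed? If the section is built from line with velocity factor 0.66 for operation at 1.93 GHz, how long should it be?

Z_qwt = √(Z_0·R_L) = √(50 × 173) = √8650
λ = 0.66·c/f = 0.103 m, so l = λ/4 = 0.0256 m

Z_qwt ≈ 93 Ω; length ≈ 2.56 cm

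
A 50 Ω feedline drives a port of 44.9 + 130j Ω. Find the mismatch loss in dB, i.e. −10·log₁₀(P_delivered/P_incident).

Γ = (-5.1 + j130)/(94.9 + j130), |Γ| = 0.808
|Γ|² = 0.653, so P_del/P_inc = 1 − |Γ|² = 0.347
ML = −10·log₁₀(1 − |Γ|²)

mismatch loss ≈ 4.6 dB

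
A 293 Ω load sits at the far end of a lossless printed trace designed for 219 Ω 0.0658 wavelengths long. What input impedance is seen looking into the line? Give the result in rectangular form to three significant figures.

Z_in ≈ 260 − j56.5 Ω

βl = 2π × 0.0658 = 23.7°
tan(βl) = tan(23.7°) = 0.439
Z_in = Z_0·(Z_L + jZ_0·tanβl)/(Z_0 + jZ_L·tanβl)
     = 219·(293 + j96.1)/(219 + j129)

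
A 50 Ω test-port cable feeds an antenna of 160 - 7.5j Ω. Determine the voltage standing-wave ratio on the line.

VSWR ≈ 3.21

Γ = (Z_L − Z_0)/(Z_L + Z_0) = (110 − j7.5)/(210 − j7.5)
|Γ| = 110/210 = 0.525
VSWR = (1 + |Γ|)/(1 − |Γ|) = 1.52/0.475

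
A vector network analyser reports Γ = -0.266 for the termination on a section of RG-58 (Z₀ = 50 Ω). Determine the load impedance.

Z_L ≈ 29 Ω

Z_L = Z_0·(1 + Γ)/(1 − Γ) = 50·(0.734)/(1.27)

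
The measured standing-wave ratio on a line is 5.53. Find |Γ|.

|Γ| ≈ 0.694

|Γ| = (S − 1)/(S + 1) = (5.53 − 1)/(5.53 + 1) = 4.53/6.53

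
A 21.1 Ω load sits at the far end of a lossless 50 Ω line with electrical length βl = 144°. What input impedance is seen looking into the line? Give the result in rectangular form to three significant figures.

Z_in ≈ 29.5 − j27.3 Ω

tan(βl) = tan(144°) = -0.727
Z_in = Z_0·(Z_L + jZ_0·tanβl)/(Z_0 + jZ_L·tanβl)
     = 50·(21.1 − j36.3)/(50 − j15.3)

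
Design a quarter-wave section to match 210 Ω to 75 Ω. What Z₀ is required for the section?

Z_qwt = √(Z_0·R_L) = √(75 × 210) = √15750

Z_qwt ≈ 125 Ω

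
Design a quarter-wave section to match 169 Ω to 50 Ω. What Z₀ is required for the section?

Z_qwt = √(Z_0·R_L) = √(50 × 169) = √8450

Z_qwt ≈ 91.9 Ω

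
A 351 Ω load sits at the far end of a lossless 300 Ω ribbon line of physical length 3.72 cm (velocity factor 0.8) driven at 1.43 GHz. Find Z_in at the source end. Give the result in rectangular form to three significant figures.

Z_in ≈ 259 − j14.2 Ω

λ = v/f = 0.8·c / 1.43 GHz = 0.168 m
βl = 2π·l/λ = 2π × 0.222 = 79.8°
tan(βl) = tan(79.8°) = 5.55
Z_in = Z_0·(Z_L + jZ_0·tanβl)/(Z_0 + jZ_L·tanβl)
     = 300·(351 + j1670)/(300 + j1950)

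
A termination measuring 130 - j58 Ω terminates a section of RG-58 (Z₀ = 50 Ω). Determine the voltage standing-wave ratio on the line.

Γ = (Z_L − Z_0)/(Z_L + Z_0) = (80 − j58)/(180 − j58)
|Γ| = 98.8/189 = 0.523
VSWR = (1 + |Γ|)/(1 − |Γ|) = 1.52/0.477

VSWR ≈ 3.19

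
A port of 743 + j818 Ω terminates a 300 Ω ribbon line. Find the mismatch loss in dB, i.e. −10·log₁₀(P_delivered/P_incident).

mismatch loss ≈ 2.95 dB

Γ = (443 + j818)/(1043 + j818), |Γ| = 0.702
|Γ|² = 0.493, so P_del/P_inc = 1 − |Γ|² = 0.507
ML = −10·log₁₀(1 − |Γ|²)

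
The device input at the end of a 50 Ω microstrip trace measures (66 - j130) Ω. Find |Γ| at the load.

Γ = (Z_L − Z_0)/(Z_L + Z_0) = (16 − j130)/(116 − j130)
|Γ| = 131/174

|Γ| ≈ 0.752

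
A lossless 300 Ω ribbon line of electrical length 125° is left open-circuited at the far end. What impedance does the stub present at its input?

Z_in ≈ +j210 Ω

tan(βl) = -1.43
For an open-circuited stub, Z_in = −jZ_0·cot(βl) = −jZ_0/tan(βl)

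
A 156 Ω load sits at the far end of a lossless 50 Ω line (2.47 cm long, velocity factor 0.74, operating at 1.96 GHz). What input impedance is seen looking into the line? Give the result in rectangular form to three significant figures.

Z_in ≈ 16.6 − j9.08 Ω

λ = v/f = 0.74·c / 1.96 GHz = 0.113 m
βl = 2π·l/λ = 2π × 0.218 = 78.5°
tan(βl) = tan(78.5°) = 4.92
Z_in = Z_0·(Z_L + jZ_0·tanβl)/(Z_0 + jZ_L·tanβl)
     = 50·(156 + j246)/(50 + j767)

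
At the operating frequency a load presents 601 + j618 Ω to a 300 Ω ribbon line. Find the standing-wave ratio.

VSWR ≈ 4.39

Γ = (Z_L − Z_0)/(Z_L + Z_0) = (301 + j618)/(901 + j618)
|Γ| = 687/1090 = 0.629
VSWR = (1 + |Γ|)/(1 − |Γ|) = 1.63/0.371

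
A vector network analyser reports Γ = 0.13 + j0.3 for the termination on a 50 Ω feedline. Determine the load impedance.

Z_L ≈ 52.7 + j35.4 Ω

Z_L = Z_0·(1 + Γ)/(1 − Γ) = 50·(1.13 + j0.3)/(0.87 − j0.3)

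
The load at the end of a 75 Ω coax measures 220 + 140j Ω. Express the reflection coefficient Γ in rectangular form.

Γ ≈ 0.585 + j0.197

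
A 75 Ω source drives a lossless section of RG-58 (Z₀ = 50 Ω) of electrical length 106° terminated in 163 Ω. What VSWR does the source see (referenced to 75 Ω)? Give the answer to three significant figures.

VSWR ≈ 4.69

tan(βl) = -3.49
Z_in = Z_0·(Z_L + jZ_0·tanβl)/(Z_0 + jZ_L·tanβl) = 16.5 + j12.9 Ω
Γ_s = (Z_in − Z_s)/(Z_in + Z_s) = (-58.5 + j12.9)/(91.5 + j12.9), |Γ_s| = 0.649
VSWR = (1 + |Γ_s|)/(1 − |Γ_s|)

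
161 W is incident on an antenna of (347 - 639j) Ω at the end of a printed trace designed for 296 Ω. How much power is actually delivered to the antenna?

P_delivered ≈ 80.5 W

|Γ| = |(51 − j639)/(643 − j639)| = 0.707
|Γ|² = 0.5
P_refl = |Γ|²·P_inc = 80.5 W, P_del = (1 − |Γ|²)·P_inc = 80.5 W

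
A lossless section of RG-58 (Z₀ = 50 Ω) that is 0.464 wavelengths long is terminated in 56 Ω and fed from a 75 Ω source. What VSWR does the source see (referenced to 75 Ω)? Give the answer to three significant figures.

βl = 2π × 0.464 = 167°
tan(βl) = -0.23
Z_in = Z_0·(Z_L + jZ_0·tanβl)/(Z_0 + jZ_L·tanβl) = 55.3 + j2.74 Ω
Γ_s = (Z_in − Z_s)/(Z_in + Z_s) = (-19.7 + j2.74)/(130 + j2.74), |Γ_s| = 0.153
VSWR = (1 + |Γ_s|)/(1 − |Γ_s|)

VSWR ≈ 1.36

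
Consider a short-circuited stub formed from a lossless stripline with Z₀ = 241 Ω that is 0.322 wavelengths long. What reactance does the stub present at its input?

X_in ≈ -496 Ω (capacitive)

βl = 2π × 0.322 = 116°
tan(βl) = -2.06
For a short-circuited stub, Z_in = jZ_0·tan(βl)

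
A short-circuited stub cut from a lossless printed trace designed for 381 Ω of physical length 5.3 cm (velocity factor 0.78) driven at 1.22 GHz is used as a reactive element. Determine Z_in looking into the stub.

Z_in ≈ −j2280 Ω

λ = v/f = 0.78·c / 1.22 GHz = 0.192 m
βl = 2π·l/λ = 2π × 0.276 = 99.5°
tan(βl) = -5.99
For a short-circuited stub, Z_in = jZ_0·tan(βl)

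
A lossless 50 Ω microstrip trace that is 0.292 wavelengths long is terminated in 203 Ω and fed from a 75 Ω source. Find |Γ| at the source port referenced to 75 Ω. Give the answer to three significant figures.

βl = 2π × 0.292 = 105°
tan(βl) = -3.7
Z_in = Z_0·(Z_L + jZ_0·tanβl)/(Z_0 + jZ_L·tanβl) = 13.2 + j12.6 Ω
Γ_s = (Z_in − Z_s)/(Z_in + Z_s) = (-61.8 + j12.6)/(88.2 + j12.6), |Γ_s| = 0.709

|Γ| ≈ 0.709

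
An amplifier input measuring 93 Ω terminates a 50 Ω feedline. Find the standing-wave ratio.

Γ = (93 − 50)/(93 + 50) = 0.301
VSWR = (1 + 0.301)/(1 − 0.301)

VSWR ≈ 1.86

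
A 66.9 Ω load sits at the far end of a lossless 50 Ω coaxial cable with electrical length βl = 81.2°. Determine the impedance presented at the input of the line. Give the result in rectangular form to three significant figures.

tan(βl) = tan(81.2°) = 6.46
Z_in = Z_0·(Z_L + jZ_0·tanβl)/(Z_0 + jZ_L·tanβl)
     = 50·(66.9 + j323)/(50 + j432)

Z_in ≈ 37.8 − j3.37 Ω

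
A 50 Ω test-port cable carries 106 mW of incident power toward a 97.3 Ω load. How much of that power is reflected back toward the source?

Γ = (97.3 − 50)/(97.3 + 50) = 0.321
|Γ|² = 0.103
P_refl = |Γ|²·P_inc = 10.9 mW, P_del = (1 − |Γ|²)·P_inc = 95.1 mW

P_reflected ≈ 10.9 mW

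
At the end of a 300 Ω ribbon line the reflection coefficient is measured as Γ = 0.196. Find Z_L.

Z_L ≈ 446 Ω

Z_L = Z_0·(1 + Γ)/(1 − Γ) = 300·(1.2)/(0.804)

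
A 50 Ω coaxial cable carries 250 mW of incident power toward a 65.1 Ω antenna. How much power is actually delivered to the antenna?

Γ = (65.1 − 50)/(65.1 + 50) = 0.131
|Γ|² = 0.0172
P_refl = |Γ|²·P_inc = 4.3 mW, P_del = (1 − |Γ|²)·P_inc = 246 mW

P_delivered ≈ 246 mW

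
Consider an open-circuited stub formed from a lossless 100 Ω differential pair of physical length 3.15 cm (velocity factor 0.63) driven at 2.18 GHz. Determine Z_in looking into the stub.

λ = v/f = 0.63·c / 2.18 GHz = 0.0867 m
βl = 2π·l/λ = 2π × 0.363 = 131°
tan(βl) = -1.16
For an open-circuited stub, Z_in = −jZ_0·cot(βl) = −jZ_0/tan(βl)

Z_in ≈ +j86.3 Ω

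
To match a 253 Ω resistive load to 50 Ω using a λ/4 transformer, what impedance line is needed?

Z_qwt = √(Z_0·R_L) = √(50 × 253) = √12650

Z_qwt ≈ 112 Ω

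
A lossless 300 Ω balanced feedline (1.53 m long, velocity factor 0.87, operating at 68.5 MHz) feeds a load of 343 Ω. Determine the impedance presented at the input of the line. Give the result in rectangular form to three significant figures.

Z_in ≈ 311 + j39.5 Ω

λ = v/f = 0.87·c / 68.5 MHz = 3.81 m
βl = 2π·l/λ = 2π × 0.402 = 145°
tan(βl) = tan(145°) = -0.712
Z_in = Z_0·(Z_L + jZ_0·tanβl)/(Z_0 + jZ_L·tanβl)
     = 300·(343 − j214)/(300 − j244)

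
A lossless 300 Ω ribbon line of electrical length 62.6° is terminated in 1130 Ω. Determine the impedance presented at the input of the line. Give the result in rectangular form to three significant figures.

tan(βl) = tan(62.6°) = 1.93
Z_in = Z_0·(Z_L + jZ_0·tanβl)/(Z_0 + jZ_L·tanβl)
     = 300·(1130 + j579)/(300 + j2180)

Z_in ≈ 99.2 − j142 Ω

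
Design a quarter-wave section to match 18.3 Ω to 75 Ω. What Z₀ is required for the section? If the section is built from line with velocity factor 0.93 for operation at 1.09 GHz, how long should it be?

Z_qwt = √(Z_0·R_L) = √(75 × 18.3) = √1372
λ = 0.93·c/f = 0.256 m, so l = λ/4 = 0.064 m

Z_qwt ≈ 37 Ω; length ≈ 6.4 cm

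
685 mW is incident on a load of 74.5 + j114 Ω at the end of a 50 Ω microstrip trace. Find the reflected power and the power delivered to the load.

P_reflected ≈ 327 mW; P_delivered ≈ 358 mW

|Γ| = |(24.5 + j114)/(124.5 + j114)| = 0.691
|Γ|² = 0.477
P_refl = |Γ|²·P_inc = 327 mW, P_del = (1 − |Γ|²)·P_inc = 358 mW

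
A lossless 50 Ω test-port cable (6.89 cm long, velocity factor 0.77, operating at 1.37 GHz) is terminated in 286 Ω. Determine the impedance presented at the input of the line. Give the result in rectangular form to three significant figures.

Z_in ≈ 27.6 + j69.8 Ω

λ = v/f = 0.77·c / 1.37 GHz = 0.169 m
βl = 2π·l/λ = 2π × 0.409 = 147°
tan(βl) = tan(147°) = -0.647
Z_in = Z_0·(Z_L + jZ_0·tanβl)/(Z_0 + jZ_L·tanβl)
     = 50·(286 − j32.3)/(50 − j185)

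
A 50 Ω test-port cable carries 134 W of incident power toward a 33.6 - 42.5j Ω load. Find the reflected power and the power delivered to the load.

|Γ| = |(-16.4 − j42.5)/(83.6 − j42.5)| = 0.486
|Γ|² = 0.236
P_refl = |Γ|²·P_inc = 31.6 W, P_del = (1 − |Γ|²)·P_inc = 102 W

P_reflected ≈ 31.6 W; P_delivered ≈ 102 W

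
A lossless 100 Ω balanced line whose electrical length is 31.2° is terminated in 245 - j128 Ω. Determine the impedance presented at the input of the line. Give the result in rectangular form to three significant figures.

tan(βl) = tan(31.2°) = 0.606
Z_in = Z_0·(Z_L + jZ_0·tanβl)/(Z_0 + jZ_L·tanβl)
     = 100·(245 − j67.4)/(178 + j148)

Z_in ≈ 62.6 − j90.3 Ω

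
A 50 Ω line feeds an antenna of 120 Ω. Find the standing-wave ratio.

Γ = (120 − 50)/(120 + 50) = 0.412
VSWR = (1 + 0.412)/(1 − 0.412)

VSWR ≈ 2.4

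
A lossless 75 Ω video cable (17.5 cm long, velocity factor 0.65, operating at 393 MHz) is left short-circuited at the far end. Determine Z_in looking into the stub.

λ = v/f = 0.65·c / 393 MHz = 0.496 m
βl = 2π·l/λ = 2π × 0.353 = 127°
tan(βl) = -1.33
For a short-circuited stub, Z_in = jZ_0·tan(βl)

Z_in ≈ −j99.6 Ω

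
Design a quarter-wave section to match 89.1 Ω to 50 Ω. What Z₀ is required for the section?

Z_qwt ≈ 66.7 Ω

Z_qwt = √(Z_0·R_L) = √(50 × 89.1) = √4455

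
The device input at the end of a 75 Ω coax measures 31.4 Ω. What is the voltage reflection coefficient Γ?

Γ = -0.41

Γ = (Z_L − Z_0)/(Z_L + Z_0) = (31.4 − 75)/(31.4 + 75) = -43.6/106.4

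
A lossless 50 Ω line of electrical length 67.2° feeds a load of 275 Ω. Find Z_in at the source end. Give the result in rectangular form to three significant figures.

tan(βl) = tan(67.2°) = 2.38
Z_in = Z_0·(Z_L + jZ_0·tanβl)/(Z_0 + jZ_L·tanβl)
     = 50·(275 + j119)/(50 + j654)

Z_in ≈ 10.6 − j20.2 Ω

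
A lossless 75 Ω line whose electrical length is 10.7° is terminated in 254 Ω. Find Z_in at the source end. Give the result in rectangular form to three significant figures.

Z_in ≈ 187 − j105 Ω

tan(βl) = tan(10.7°) = 0.189
Z_in = Z_0·(Z_L + jZ_0·tanβl)/(Z_0 + jZ_L·tanβl)
     = 75·(254 + j14.2)/(75 + j48)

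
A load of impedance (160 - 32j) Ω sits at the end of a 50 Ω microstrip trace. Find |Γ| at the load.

|Γ| ≈ 0.539

Γ = (Z_L − Z_0)/(Z_L + Z_0) = (110 − j32)/(210 − j32)
|Γ| = 115/212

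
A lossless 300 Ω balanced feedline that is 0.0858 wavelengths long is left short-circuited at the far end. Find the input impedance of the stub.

Z_in ≈ +j179 Ω

βl = 2π × 0.0858 = 30.9°
tan(βl) = 0.598
For a short-circuited stub, Z_in = jZ_0·tan(βl)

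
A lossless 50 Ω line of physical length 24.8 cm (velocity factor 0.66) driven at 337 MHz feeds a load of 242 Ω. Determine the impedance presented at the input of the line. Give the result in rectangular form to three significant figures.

Z_in ≈ 40.6 + j78.1 Ω

λ = v/f = 0.66·c / 337 MHz = 0.588 m
βl = 2π·l/λ = 2π × 0.422 = 152°
tan(βl) = tan(152°) = -0.533
Z_in = Z_0·(Z_L + jZ_0·tanβl)/(Z_0 + jZ_L·tanβl)
     = 50·(242 − j26.6)/(50 − j129)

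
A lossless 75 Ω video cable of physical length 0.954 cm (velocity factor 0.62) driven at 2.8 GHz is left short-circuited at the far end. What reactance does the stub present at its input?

λ = v/f = 0.62·c / 2.8 GHz = 0.0664 m
βl = 2π·l/λ = 2π × 0.144 = 51.7°
tan(βl) = 1.27
For a short-circuited stub, Z_in = jZ_0·tan(βl)

X_in ≈ 95 Ω (inductive)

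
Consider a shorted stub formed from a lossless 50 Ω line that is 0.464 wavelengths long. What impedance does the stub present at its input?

Z_in ≈ −j11.5 Ω

βl = 2π × 0.464 = 167°
tan(βl) = -0.23
For a shorted stub, Z_in = jZ_0·tan(βl)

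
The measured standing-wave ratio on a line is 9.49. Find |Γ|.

|Γ| ≈ 0.809

|Γ| = (S − 1)/(S + 1) = (9.49 − 1)/(9.49 + 1) = 8.49/10.5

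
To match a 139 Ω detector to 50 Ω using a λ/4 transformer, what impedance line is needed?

Z_qwt ≈ 83.4 Ω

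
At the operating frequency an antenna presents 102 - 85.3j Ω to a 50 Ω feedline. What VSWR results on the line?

Γ = (Z_L − Z_0)/(Z_L + Z_0) = (52 − j85.3)/(152 − j85.3)
|Γ| = 99.9/174 = 0.573
VSWR = (1 + |Γ|)/(1 − |Γ|) = 1.57/0.427

VSWR ≈ 3.69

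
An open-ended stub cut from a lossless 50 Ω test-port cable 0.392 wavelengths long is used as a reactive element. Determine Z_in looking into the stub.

βl = 2π × 0.392 = 141°
tan(βl) = -0.806
For an open-ended stub, Z_in = −jZ_0·cot(βl) = −jZ_0/tan(βl)

Z_in ≈ +j62 Ω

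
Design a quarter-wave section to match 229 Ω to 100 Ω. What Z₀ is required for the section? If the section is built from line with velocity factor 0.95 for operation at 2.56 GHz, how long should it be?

Z_qwt ≈ 151 Ω; length ≈ 2.78 cm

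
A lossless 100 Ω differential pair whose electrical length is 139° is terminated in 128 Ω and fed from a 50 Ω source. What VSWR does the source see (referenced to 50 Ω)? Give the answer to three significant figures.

tan(βl) = -0.869
Z_in = Z_0·(Z_L + jZ_0·tanβl)/(Z_0 + jZ_L·tanβl) = 100 + j24.8 Ω
Γ_s = (Z_in − Z_s)/(Z_in + Z_s) = (50.4 + j24.8)/(150 + j24.8), |Γ_s| = 0.369
VSWR = (1 + |Γ_s|)/(1 − |Γ_s|)

VSWR ≈ 2.17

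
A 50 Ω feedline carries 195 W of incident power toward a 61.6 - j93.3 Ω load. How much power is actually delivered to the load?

P_delivered ≈ 114 W

|Γ| = |(11.6 − j93.3)/(111.6 − j93.3)| = 0.646
|Γ|² = 0.418
P_refl = |Γ|²·P_inc = 81.5 W, P_del = (1 − |Γ|²)·P_inc = 114 W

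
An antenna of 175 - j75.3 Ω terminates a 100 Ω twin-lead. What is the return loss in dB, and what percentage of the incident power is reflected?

RL ≈ 8.57 dB; 13.9% of incident power reflected

Γ = (75 − j75.3)/(275 − j75.3), |Γ| = 0.373
RL = −20·log₁₀(0.373) = 8.57 dB
P_refl/P_inc = |Γ|² = 0.139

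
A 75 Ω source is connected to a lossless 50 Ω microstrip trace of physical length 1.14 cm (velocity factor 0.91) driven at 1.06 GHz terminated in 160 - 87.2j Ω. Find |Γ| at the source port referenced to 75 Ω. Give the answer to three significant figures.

|Γ| ≈ 0.548

λ = v/f = 0.91·c / 1.06 GHz = 0.258 m
βl = 2π·l/λ = 2π × 0.0443 = 15.9°
tan(βl) = 0.286
Z_in = Z_0·(Z_L + jZ_0·tanβl)/(Z_0 + jZ_L·tanβl) = 56.2 − j83 Ω
Γ_s = (Z_in − Z_s)/(Z_in + Z_s) = (-18.8 − j83)/(131 − j83), |Γ_s| = 0.548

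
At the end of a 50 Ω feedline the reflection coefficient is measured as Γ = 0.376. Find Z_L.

Z_L = Z_0·(1 + Γ)/(1 − Γ) = 50·(1.38)/(0.624)

Z_L ≈ 110 Ω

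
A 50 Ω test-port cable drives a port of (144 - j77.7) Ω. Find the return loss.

Γ = (94 − j77.7)/(194 − j77.7), |Γ| = 0.584
RL = −20·log₁₀|Γ| = −20·log₁₀(0.584)

RL ≈ 4.68 dB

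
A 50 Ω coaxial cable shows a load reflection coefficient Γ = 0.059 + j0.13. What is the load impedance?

Z_L ≈ 54.3 + j14.4 Ω

Z_L = Z_0·(1 + Γ)/(1 − Γ) = 50·(1.06 + j0.13)/(0.941 − j0.13)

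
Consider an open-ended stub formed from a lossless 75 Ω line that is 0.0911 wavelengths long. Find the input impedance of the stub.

Z_in ≈ −j116 Ω

βl = 2π × 0.0911 = 32.8°
tan(βl) = 0.644
For an open-ended stub, Z_in = −jZ_0·cot(βl) = −jZ_0/tan(βl)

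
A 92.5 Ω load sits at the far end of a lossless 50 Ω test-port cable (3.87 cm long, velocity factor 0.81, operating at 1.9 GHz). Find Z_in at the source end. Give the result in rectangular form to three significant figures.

Z_in ≈ 29.2 + j11.7 Ω

λ = v/f = 0.81·c / 1.9 GHz = 0.128 m
βl = 2π·l/λ = 2π × 0.303 = 109°
tan(βl) = tan(109°) = -2.92
Z_in = Z_0·(Z_L + jZ_0·tanβl)/(Z_0 + jZ_L·tanβl)
     = 50·(92.5 − j146)/(50 − j270)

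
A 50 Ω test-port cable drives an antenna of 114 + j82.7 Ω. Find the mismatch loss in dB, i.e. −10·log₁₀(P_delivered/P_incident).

Γ = (64 + j82.7)/(164 + j82.7), |Γ| = 0.569
|Γ|² = 0.324, so P_del/P_inc = 1 − |Γ|² = 0.676
ML = −10·log₁₀(1 − |Γ|²)

mismatch loss ≈ 1.7 dB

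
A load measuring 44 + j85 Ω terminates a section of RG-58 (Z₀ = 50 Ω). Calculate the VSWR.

VSWR ≈ 5.1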